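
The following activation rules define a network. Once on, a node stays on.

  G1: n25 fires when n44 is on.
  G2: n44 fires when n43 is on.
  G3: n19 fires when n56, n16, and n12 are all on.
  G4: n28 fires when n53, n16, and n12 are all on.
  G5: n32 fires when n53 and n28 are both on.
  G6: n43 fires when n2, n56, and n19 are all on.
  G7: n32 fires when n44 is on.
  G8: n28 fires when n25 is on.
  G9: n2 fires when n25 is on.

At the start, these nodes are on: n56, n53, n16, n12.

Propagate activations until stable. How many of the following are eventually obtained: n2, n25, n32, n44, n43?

1

n53, n16, and n12 are on, so n28 fires (G4).
G5: n53 and n28 on → n32 on.
n2 would need n25 (G9), but n25 never turns on.
n25 would need n44 (G1), but n44 never turns on.
n32: reached.
n44 would need n43 (G2), but n43 never turns on.
n43 would need n2, n56, and n19 (G6), but n2 never turns on.
Reached: n32 — 1 of the 5.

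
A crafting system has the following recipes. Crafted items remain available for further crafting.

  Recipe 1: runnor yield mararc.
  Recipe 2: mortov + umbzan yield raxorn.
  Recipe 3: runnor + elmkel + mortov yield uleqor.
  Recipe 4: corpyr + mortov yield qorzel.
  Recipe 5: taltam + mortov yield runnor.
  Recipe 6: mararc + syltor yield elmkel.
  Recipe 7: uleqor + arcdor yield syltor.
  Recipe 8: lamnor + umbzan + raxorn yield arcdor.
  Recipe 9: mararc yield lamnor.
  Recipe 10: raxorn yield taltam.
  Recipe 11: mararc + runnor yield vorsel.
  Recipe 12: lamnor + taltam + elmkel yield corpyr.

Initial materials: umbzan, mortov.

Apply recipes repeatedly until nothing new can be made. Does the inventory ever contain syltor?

No

syltor would need uleqor and arcdor (Recipe 7), but uleqor is never obtained.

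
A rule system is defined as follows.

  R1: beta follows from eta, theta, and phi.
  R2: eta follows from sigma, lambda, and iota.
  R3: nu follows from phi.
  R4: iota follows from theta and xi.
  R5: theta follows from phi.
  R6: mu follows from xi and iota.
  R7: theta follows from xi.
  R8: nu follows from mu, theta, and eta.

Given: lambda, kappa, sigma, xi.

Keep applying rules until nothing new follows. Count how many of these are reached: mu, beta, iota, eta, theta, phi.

4

From xi, R7 gives theta.
From theta and xi, R4 gives iota.
sigma, lambda, and iota hold, so eta follows (R2).
xi and iota hold, so mu follows (R6).
mu: reached.
beta would need eta, theta, and phi (R1), but phi is never established.
iota: reached.
eta: reached.
theta: reached.
No rule produces phi, and it is not given.
Reached: mu, iota, eta, and theta — 4 of the 6.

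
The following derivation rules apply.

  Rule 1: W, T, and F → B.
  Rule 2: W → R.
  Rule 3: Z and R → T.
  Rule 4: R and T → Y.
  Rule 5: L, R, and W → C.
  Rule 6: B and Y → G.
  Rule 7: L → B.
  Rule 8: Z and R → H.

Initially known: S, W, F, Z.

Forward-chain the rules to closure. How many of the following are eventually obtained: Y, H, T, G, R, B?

6

From W, Rule 2 gives R.
From Z and R, Rule 3 gives T.
From Z and R, Rule 8 gives H.
R and T hold, so Y follows (Rule 4).
From W, T, and F, Rule 1 gives B.
From B and Y, Rule 6 gives G.
Y: reached.
H: reached.
T: reached.
G: reached.
R: reached.
B: reached.
All 6 are reached.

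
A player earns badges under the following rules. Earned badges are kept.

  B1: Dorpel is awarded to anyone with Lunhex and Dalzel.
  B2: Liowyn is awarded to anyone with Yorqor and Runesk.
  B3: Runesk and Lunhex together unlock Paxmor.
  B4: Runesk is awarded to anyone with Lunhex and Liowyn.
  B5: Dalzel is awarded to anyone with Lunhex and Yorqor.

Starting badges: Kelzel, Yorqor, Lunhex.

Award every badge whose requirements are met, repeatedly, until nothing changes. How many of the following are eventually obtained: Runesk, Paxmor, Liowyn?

Runesk would need Lunhex and Liowyn (B4), but Liowyn is never earned.
Paxmor would need Runesk and Lunhex (B3), but Runesk is never earned.
Liowyn would need Yorqor and Runesk (B2), but Runesk is never earned.
None of the 3 are reached.

0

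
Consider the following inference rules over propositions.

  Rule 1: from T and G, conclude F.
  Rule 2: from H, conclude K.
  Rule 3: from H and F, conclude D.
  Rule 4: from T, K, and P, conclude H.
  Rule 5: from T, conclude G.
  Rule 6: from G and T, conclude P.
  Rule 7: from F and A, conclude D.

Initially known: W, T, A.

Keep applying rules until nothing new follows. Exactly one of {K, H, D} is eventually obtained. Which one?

D

T holds, so G follows (Rule 5).
T and G hold, so F follows (Rule 1).
F and A hold, so D follows (Rule 7).
H would need T, K, and P (Rule 4), but K is never established. K would need H (Rule 2), but H is never established.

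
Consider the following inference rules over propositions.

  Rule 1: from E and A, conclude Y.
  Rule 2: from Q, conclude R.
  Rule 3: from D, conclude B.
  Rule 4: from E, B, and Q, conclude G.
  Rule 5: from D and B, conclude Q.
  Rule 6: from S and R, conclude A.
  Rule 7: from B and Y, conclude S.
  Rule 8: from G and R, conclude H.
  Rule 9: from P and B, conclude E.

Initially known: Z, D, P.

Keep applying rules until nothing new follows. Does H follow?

Yes

D holds, so B follows (Rule 3).
P and B hold, so E follows (Rule 9).
From D and B, Rule 5 gives Q.
From E, B, and Q, Rule 4 gives G.
From Q, Rule 2 gives R.
G and R hold, so H follows (Rule 8).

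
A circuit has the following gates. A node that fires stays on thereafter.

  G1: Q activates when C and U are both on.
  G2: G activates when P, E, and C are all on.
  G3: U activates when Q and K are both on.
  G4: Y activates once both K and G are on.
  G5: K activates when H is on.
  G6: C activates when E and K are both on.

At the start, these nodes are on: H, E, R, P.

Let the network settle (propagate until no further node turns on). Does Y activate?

Yes

H is on, so K activates (G5).
G6: E and K on → C on.
G2: P, E, and C on → G on.
K and G are on, so Y activates (G4).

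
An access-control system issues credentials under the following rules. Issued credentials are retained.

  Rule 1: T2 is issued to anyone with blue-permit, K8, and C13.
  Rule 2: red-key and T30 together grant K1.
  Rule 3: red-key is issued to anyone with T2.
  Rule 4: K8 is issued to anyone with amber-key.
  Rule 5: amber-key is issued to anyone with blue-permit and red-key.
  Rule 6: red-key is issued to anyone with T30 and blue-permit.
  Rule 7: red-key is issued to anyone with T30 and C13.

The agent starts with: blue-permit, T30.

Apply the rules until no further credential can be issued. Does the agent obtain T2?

T2 would need blue-permit, K8, and C13 (Rule 1), but C13 is never granted.

No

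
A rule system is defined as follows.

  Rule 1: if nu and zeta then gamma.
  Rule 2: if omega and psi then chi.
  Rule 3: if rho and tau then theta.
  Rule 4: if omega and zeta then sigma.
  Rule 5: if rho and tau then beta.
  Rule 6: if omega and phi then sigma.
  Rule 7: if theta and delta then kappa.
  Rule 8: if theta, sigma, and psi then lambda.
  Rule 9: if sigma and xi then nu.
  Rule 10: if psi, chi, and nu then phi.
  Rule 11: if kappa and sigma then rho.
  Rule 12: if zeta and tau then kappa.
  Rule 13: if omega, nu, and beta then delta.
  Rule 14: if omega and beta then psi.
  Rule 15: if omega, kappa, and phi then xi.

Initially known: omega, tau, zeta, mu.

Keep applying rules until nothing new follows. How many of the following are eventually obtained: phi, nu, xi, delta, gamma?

phi would need psi, chi, and nu (Rule 10), but nu is never established.
nu would need sigma and xi (Rule 9), but xi is never established.
xi would need omega, kappa, and phi (Rule 15), but phi is never established.
delta would need omega, nu, and beta (Rule 13), but nu is never established.
gamma would need nu and zeta (Rule 1), but nu is never established.
None of the 5 are reached.

0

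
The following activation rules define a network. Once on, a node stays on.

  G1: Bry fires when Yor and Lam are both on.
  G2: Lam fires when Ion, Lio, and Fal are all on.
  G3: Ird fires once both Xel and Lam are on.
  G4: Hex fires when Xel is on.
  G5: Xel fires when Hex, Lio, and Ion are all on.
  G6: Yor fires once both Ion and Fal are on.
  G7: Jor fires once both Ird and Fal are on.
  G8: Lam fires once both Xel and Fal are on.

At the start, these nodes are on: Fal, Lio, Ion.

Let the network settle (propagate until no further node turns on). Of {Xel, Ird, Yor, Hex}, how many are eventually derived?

1

G6: Ion and Fal on → Yor on.
Xel would need Hex, Lio, and Ion (G5), but Hex never turns on.
Ird would need Xel and Lam (G3), but Xel never turns on.
Yor: reached.
Hex would need Xel (G4), but Xel never turns on.
Reached: Yor — 1 of the 4.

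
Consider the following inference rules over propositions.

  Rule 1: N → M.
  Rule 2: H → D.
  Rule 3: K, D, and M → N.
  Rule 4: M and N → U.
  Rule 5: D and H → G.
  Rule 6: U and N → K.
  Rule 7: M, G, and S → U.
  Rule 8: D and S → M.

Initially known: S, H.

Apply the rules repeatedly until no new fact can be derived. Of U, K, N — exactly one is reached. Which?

U

From H, Rule 2 gives D.
D and S hold, so M follows (Rule 8).
From D and H, Rule 5 gives G.
From M, G, and S, Rule 7 gives U.
N would need K, D, and M (Rule 3), but K is never established. K would need U and N (Rule 6), but N is never established.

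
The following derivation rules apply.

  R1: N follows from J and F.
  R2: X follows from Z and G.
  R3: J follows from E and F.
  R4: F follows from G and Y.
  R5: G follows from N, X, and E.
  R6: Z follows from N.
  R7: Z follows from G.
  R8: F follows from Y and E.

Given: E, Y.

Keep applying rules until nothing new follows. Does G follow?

G would need N, X, and E (R5), but X is never established.

No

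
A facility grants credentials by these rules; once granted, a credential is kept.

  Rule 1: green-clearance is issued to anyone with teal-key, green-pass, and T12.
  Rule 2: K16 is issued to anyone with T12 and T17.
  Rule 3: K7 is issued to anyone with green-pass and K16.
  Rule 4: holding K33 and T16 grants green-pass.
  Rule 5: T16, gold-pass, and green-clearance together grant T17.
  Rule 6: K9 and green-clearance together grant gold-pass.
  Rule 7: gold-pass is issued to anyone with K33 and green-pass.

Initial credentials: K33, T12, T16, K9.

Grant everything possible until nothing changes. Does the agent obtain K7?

K7 would need green-pass and K16 (Rule 3), but K16 is never granted.

No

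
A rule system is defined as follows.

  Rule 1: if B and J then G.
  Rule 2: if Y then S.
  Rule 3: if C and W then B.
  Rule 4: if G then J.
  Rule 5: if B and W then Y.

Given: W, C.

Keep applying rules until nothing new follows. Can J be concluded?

No

J would need G (Rule 4), but G is never established.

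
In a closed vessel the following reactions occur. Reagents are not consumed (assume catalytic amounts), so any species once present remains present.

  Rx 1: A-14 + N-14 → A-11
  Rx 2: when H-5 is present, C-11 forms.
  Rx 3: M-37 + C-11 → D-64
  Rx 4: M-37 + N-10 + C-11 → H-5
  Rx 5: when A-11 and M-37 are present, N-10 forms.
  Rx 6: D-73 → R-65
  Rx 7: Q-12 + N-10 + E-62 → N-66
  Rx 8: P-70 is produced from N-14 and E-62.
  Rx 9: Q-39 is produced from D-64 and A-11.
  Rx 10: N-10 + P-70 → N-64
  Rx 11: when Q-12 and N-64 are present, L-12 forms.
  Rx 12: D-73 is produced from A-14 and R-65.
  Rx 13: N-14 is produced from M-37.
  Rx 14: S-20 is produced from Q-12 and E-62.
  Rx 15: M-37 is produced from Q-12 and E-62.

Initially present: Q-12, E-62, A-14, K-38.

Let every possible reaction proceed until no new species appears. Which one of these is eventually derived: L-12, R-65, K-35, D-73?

Q-12 and E-62 present → M-37 forms (Rx 15).
M-37 present → N-14 forms (Rx 13).
N-14 and E-62 present → P-70 forms (Rx 8).
A-14 and N-14 present → A-11 forms (Rx 1).
A-11 and M-37 present → N-10 forms (Rx 5).
N-10 and P-70 present → N-64 forms (Rx 10).
Q-12 and N-64 present → L-12 forms (Rx 11).
No rule produces K-35, and it is not given. R-65 would need D-73 (Rx 6), but D-73 never forms. D-73 would need A-14 and R-65 (Rx 12), but R-65 never forms.

L-12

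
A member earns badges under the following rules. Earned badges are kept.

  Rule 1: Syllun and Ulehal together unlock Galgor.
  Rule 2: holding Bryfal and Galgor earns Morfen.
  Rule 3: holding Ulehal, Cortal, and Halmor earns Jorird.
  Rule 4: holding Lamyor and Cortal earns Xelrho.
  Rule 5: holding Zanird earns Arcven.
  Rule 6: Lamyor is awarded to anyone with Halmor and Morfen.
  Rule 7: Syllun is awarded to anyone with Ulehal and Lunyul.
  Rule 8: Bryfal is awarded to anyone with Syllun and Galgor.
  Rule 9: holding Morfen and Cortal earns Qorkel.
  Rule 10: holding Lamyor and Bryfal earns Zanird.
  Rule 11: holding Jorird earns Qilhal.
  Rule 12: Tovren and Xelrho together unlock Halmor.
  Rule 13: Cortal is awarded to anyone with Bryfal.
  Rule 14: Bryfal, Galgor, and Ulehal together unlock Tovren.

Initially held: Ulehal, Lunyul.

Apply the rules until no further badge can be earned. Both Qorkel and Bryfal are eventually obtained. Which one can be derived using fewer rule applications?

Bryfal: With Ulehal and Lunyul, Syllun is earned (Rule 7). With Syllun and Ulehal, Galgor is earned (Rule 1). With Syllun and Galgor, Bryfal is earned (Rule 8). [3 rule applications]
Qorkel: With Ulehal and Lunyul, Syllun is earned (Rule 7). With Syllun and Ulehal, Galgor is earned (Rule 1). With Syllun and Galgor, Bryfal is earned (Rule 8). With Bryfal and Galgor, Morfen is earned (Rule 2). With Bryfal, Cortal is earned (Rule 13). With Morfen and Cortal, Qorkel is earned (Rule 9). [6 rule applications]
Bryfal needs fewer.

Bryfal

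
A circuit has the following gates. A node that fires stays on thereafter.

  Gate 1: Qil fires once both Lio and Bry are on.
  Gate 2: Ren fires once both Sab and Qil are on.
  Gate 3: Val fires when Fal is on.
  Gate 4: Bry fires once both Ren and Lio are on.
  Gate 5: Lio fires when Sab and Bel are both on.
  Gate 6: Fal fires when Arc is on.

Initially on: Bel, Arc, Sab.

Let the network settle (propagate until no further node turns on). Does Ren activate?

Ren would need Sab and Qil (Gate 2), but Qil never turns on.

No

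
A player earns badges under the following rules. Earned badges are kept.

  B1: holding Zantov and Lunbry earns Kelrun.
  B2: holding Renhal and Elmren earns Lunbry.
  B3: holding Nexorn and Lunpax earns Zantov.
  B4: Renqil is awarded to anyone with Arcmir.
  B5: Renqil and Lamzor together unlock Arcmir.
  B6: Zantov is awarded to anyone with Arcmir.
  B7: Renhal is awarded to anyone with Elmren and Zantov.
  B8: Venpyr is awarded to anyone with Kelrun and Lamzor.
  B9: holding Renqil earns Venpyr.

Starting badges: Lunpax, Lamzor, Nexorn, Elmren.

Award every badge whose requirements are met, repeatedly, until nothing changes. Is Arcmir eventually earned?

No

Arcmir would need Renqil and Lamzor (B5), but Renqil is never earned.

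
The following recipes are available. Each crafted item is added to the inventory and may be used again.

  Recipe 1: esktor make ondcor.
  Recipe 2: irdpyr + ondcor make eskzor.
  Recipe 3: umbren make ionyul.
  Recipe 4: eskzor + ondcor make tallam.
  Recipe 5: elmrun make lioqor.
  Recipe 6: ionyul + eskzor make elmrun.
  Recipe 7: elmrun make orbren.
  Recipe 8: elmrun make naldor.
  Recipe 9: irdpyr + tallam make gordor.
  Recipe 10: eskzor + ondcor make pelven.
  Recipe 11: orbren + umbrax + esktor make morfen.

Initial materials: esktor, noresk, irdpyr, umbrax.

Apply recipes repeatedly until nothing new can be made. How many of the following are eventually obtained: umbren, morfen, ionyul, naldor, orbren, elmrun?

No rule produces umbren, and it is not given.
morfen would need orbren, umbrax, and esktor (Recipe 11), but orbren is never obtained.
ionyul would need umbren (Recipe 3), but umbren is never obtained.
naldor would need elmrun (Recipe 8), but elmrun is never obtained.
orbren would need elmrun (Recipe 7), but elmrun is never obtained.
elmrun would need ionyul and eskzor (Recipe 6), but ionyul is never obtained.
None of the 6 are reached.

0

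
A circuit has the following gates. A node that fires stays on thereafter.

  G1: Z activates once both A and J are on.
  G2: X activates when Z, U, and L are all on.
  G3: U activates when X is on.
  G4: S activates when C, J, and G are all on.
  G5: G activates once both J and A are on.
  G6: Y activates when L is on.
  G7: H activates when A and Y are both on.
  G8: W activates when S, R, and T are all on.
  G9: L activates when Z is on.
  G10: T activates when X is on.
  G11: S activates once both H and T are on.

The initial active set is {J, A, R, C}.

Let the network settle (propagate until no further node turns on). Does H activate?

Yes

A and J are on, so Z activates (G1).
G9: Z on → L on.
L is on, so Y activates (G6).
G7: A and Y on → H on.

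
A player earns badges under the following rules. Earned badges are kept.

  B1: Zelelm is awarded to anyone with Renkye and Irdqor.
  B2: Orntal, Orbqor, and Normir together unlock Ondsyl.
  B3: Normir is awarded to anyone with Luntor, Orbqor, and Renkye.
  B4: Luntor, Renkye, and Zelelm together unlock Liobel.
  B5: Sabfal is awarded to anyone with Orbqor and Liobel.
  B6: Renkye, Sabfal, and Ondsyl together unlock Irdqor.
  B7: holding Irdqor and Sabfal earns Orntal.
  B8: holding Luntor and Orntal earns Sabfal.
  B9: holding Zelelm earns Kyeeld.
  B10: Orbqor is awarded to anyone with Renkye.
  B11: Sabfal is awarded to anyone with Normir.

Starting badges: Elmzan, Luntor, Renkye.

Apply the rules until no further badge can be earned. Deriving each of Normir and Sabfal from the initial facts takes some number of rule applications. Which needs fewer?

Normir: With Renkye, Orbqor is earned (B10). With Luntor, Orbqor, and Renkye, Normir is earned (B3). [2 rule applications]
Sabfal: With Renkye, Orbqor is earned (B10). With Luntor, Orbqor, and Renkye, Normir is earned (B3). With Normir, Sabfal is earned (B11). [3 rule applications]
Normir needs fewer.

Normir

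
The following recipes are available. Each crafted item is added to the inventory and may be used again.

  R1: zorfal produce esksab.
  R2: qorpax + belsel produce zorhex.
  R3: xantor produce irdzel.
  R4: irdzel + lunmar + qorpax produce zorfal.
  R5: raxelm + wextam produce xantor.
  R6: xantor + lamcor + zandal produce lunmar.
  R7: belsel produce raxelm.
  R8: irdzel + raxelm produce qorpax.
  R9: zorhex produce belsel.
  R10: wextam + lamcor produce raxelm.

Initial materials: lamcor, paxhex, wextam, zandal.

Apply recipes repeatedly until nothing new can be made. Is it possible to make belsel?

belsel would need zorhex (R9), but zorhex is never obtained.

No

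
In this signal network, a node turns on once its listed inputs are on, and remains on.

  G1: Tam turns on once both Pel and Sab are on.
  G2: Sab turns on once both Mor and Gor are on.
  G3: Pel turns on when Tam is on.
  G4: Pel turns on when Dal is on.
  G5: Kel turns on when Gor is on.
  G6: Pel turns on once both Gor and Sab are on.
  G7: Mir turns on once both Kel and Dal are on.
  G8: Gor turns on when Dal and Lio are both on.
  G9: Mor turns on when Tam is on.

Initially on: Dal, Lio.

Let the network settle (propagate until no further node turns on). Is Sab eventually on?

No

Sab would need Mor and Gor (G2), but Mor never turns on.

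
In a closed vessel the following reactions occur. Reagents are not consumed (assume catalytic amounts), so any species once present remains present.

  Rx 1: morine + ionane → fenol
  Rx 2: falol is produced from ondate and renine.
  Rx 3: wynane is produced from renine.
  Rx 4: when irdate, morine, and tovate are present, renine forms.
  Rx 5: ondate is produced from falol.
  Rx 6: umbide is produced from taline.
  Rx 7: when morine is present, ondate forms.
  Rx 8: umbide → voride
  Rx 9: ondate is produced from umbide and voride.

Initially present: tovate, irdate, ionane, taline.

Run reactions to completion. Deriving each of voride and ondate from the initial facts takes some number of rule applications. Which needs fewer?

voride: taline present → umbide forms (Rx 6). umbide present → voride forms (Rx 8). [2 rule applications]
ondate: taline present → umbide forms (Rx 6). umbide present → voride forms (Rx 8). umbide and voride present → ondate forms (Rx 9). [3 rule applications]
voride needs fewer.

voride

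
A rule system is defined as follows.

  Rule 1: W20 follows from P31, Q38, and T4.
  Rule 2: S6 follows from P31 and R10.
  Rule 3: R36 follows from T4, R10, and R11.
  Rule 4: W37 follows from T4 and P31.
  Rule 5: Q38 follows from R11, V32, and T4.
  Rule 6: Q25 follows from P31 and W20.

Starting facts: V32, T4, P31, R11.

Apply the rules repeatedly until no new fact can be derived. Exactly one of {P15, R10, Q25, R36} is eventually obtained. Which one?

From R11, V32, and T4, Rule 5 gives Q38.
P31, Q38, and T4 hold, so W20 follows (Rule 1).
From P31 and W20, Rule 6 gives Q25.
No rule produces R10, and it is not given. R36 would need T4, R10, and R11 (Rule 3), but R10 is never established. No rule produces P15, and it is not given.

Q25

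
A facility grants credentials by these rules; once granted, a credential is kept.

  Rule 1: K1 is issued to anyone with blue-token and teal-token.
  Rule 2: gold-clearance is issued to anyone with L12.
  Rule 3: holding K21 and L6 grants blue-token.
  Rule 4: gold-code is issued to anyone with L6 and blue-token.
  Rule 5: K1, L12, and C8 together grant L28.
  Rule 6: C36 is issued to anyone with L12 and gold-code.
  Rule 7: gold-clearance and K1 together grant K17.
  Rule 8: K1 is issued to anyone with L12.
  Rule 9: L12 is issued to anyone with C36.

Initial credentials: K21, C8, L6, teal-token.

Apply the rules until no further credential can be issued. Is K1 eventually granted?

Yes

Holding K21 and L6 grants blue-token (Rule 3).
Holding blue-token and teal-token grants K1 (Rule 1).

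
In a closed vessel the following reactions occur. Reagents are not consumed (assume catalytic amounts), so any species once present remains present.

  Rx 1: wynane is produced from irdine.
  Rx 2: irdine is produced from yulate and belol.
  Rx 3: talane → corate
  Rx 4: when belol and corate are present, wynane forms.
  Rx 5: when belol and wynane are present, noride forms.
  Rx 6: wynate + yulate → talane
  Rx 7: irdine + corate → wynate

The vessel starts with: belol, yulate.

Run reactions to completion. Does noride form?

yulate and belol present → irdine forms (Rx 2).
irdine present → wynane forms (Rx 1).
belol and wynane present → noride forms (Rx 5).

Yes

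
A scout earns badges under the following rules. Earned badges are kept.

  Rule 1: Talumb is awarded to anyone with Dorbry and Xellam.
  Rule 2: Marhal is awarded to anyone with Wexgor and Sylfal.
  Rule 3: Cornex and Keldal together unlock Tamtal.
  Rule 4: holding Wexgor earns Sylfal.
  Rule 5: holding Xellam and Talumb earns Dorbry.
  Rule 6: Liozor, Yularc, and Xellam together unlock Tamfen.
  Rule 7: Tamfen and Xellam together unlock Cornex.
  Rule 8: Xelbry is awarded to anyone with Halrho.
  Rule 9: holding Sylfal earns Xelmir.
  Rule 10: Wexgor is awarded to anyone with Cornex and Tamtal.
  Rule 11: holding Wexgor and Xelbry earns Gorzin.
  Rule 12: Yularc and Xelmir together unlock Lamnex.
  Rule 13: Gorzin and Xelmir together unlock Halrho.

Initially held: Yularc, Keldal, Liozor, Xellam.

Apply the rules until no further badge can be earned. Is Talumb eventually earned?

No

Talumb would need Dorbry and Xellam (Rule 1), but Dorbry is never earned.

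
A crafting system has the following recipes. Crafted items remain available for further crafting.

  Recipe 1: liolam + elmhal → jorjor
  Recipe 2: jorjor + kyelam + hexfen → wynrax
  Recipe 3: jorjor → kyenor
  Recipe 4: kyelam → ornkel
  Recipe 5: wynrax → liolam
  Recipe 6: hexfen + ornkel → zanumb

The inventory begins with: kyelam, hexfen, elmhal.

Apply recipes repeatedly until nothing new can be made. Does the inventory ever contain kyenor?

kyenor would need jorjor (Recipe 3), but jorjor is never obtained.

No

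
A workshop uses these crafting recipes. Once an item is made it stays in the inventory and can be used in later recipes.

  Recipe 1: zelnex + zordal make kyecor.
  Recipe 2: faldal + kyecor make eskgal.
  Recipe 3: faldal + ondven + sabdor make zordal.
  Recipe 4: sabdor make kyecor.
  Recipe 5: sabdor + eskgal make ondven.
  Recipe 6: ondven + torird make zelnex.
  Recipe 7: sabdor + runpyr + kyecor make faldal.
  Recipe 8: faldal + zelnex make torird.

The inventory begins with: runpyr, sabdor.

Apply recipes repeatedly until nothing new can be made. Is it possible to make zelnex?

No

zelnex would need ondven and torird (Recipe 6), but torird is never obtained.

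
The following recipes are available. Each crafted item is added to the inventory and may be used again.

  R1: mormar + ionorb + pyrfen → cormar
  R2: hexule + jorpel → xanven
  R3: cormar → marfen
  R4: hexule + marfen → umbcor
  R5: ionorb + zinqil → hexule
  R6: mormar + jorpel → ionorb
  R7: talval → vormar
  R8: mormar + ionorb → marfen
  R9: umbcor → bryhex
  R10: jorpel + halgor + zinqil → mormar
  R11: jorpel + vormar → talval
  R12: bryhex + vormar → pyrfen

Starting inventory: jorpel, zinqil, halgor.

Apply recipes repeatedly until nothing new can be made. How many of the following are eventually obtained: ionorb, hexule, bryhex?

Using R10, jorpel, halgor, and zinqil make mormar.
mormar + jorpel → ionorb (R6).
Using R8, mormar and ionorb make marfen.
Using R5, ionorb and zinqil make hexule.
hexule + marfen → umbcor (R4).
umbcor → bryhex (R9).
ionorb: reached.
hexule: reached.
bryhex: reached.
All 3 are reached.

3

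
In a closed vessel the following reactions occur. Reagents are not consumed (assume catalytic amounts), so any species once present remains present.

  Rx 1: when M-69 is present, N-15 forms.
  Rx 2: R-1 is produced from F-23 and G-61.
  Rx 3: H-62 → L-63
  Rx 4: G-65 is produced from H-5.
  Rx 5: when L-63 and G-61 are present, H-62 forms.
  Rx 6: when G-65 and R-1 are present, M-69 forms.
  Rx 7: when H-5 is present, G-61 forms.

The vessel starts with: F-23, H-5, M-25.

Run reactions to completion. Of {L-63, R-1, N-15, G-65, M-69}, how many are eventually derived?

4

H-5 present → G-61 forms (Rx 7).
H-5 present → G-65 forms (Rx 4).
F-23 and G-61 present → R-1 forms (Rx 2).
G-65 and R-1 present → M-69 forms (Rx 6).
M-69 present → N-15 forms (Rx 1).
L-63 would need H-62 (Rx 3), but H-62 never forms.
R-1: reached.
N-15: reached.
G-65: reached.
M-69: reached.
Reached: R-1, N-15, G-65, and M-69 — 4 of the 5.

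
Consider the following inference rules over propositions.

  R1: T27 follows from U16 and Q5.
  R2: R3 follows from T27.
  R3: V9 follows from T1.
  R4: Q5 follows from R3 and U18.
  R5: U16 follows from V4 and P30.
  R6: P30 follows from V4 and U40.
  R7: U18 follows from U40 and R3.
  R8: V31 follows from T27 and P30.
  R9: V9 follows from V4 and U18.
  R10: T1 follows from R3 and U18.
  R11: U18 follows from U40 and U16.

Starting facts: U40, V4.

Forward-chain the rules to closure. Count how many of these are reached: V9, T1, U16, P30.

V4 and U40 hold, so P30 follows (R6).
From V4 and P30, R5 gives U16.
From U40 and U16, R11 gives U18.
V4 and U18 hold, so V9 follows (R9).
V9: reached.
T1 would need R3 and U18 (R10), but R3 is never established.
U16: reached.
P30: reached.
Reached: V9, U16, and P30 — 3 of the 4.

3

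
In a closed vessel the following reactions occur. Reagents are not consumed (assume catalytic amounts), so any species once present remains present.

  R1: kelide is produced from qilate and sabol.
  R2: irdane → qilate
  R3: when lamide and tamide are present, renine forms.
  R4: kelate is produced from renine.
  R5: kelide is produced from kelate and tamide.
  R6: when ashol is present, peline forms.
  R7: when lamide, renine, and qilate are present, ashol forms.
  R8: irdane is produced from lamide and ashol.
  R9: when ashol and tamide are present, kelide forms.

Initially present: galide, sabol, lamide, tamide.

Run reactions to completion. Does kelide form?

lamide and tamide present → renine forms (R3).
renine present → kelate forms (R4).
kelate and tamide present → kelide forms (R5).

Yes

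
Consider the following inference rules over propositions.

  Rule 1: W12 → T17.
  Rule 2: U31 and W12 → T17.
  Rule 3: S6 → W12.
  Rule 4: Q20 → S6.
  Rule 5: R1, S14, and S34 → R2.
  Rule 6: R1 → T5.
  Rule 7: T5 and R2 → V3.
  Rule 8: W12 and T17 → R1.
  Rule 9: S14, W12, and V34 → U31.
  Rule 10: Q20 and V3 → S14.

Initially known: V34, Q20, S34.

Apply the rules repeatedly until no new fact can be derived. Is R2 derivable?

No

R2 would need R1, S14, and S34 (Rule 5), but S14 is never established.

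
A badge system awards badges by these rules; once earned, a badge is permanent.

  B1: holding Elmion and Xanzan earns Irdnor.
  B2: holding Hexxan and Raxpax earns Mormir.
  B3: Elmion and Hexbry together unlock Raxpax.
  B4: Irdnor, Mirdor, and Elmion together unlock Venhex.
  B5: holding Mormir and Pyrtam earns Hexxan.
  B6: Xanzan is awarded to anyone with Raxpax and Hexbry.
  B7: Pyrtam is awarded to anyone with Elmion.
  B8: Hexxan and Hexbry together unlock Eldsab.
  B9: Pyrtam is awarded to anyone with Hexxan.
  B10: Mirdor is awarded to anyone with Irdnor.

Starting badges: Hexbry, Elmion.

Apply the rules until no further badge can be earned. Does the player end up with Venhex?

With Elmion and Hexbry, Raxpax is earned (B3).
With Raxpax and Hexbry, Xanzan is earned (B6).
With Elmion and Xanzan, Irdnor is earned (B1).
With Irdnor, Mirdor is earned (B10).
With Irdnor, Mirdor, and Elmion, Venhex is earned (B4).

Yes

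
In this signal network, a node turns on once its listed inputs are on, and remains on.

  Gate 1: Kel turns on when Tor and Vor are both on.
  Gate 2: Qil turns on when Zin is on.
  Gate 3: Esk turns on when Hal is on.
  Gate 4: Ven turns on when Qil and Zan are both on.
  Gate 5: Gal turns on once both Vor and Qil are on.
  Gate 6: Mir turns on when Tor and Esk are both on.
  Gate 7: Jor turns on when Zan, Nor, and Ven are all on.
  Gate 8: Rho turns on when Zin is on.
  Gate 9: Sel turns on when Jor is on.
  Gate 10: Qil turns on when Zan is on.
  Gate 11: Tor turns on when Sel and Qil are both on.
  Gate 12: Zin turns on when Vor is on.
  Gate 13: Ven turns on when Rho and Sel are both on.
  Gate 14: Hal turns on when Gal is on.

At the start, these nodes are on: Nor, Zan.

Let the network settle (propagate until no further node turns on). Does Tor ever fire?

Yes

Gate 10: Zan on → Qil on.
Gate 4: Qil and Zan on → Ven on.
Gate 7: Zan, Nor, and Ven on → Jor on.
Jor is on, so Sel turns on (Gate 9).
Gate 11: Sel and Qil on → Tor on.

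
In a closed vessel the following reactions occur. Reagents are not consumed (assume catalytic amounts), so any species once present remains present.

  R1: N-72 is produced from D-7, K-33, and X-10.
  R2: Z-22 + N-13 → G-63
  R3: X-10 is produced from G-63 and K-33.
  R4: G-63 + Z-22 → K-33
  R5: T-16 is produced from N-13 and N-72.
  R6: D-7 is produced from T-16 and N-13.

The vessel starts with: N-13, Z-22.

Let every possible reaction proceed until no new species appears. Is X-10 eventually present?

Yes

Z-22 and N-13 present → G-63 forms (R2).
G-63 and Z-22 present → K-33 forms (R4).
G-63 and K-33 present → X-10 forms (R3).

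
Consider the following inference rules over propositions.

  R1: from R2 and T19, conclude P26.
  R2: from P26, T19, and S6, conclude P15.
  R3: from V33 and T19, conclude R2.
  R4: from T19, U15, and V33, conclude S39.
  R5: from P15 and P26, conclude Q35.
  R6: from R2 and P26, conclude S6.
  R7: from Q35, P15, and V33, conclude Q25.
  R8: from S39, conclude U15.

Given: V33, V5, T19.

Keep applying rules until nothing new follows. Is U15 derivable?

U15 would need S39 (R8), but S39 is never established.

No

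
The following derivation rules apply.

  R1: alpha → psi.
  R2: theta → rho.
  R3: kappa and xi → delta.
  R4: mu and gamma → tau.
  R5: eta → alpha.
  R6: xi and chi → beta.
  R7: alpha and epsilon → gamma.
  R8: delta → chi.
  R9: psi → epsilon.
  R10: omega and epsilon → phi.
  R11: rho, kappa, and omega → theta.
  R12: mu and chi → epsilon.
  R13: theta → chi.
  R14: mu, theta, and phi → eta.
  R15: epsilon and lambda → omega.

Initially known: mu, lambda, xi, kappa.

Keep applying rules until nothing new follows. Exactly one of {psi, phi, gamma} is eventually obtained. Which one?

kappa and xi hold, so delta follows (R3).
From delta, R8 gives chi.
mu and chi hold, so epsilon follows (R12).
epsilon and lambda hold, so omega follows (R15).
From omega and epsilon, R10 gives phi.
gamma would need alpha and epsilon (R7), but alpha is never established. psi would need alpha (R1), but alpha is never established.

phi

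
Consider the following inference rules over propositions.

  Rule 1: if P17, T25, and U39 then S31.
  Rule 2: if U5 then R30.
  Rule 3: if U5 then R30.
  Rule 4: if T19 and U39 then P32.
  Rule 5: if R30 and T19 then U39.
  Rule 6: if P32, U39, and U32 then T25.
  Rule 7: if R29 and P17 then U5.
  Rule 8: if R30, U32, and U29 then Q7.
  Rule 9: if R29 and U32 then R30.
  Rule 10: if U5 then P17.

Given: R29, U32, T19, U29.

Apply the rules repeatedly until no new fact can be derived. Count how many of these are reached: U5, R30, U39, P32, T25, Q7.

From R29 and U32, Rule 9 gives R30.
R30, U32, and U29 hold, so Q7 follows (Rule 8).
R30 and T19 hold, so U39 follows (Rule 5).
T19 and U39 hold, so P32 follows (Rule 4).
From P32, U39, and U32, Rule 6 gives T25.
U5 would need R29 and P17 (Rule 7), but P17 is never established.
R30: reached.
U39: reached.
P32: reached.
T25: reached.
Q7: reached.
Reached: R30, U39, P32, T25, and Q7 — 5 of the 6.

5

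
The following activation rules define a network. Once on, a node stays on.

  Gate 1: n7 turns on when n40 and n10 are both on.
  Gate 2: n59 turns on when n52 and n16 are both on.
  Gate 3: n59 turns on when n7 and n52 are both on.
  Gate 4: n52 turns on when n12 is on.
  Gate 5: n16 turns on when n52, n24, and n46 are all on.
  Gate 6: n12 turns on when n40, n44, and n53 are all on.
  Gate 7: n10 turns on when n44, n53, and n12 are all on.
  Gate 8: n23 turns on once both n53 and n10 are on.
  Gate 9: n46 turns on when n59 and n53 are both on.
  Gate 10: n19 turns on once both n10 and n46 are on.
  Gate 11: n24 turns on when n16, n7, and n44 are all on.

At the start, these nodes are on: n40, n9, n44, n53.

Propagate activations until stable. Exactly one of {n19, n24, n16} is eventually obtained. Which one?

n40, n44, and n53 are on, so n12 turns on (Gate 6).
n12 is on, so n52 turns on (Gate 4).
n44, n53, and n12 are on, so n10 turns on (Gate 7).
n40 and n10 are on, so n7 turns on (Gate 1).
n7 and n52 are on, so n59 turns on (Gate 3).
n59 and n53 are on, so n46 turns on (Gate 9).
n10 and n46 are on, so n19 turns on (Gate 10).
n24 would need n16, n7, and n44 (Gate 11), but n16 never turns on. n16 would need n52, n24, and n46 (Gate 5), but n24 never turns on.

n19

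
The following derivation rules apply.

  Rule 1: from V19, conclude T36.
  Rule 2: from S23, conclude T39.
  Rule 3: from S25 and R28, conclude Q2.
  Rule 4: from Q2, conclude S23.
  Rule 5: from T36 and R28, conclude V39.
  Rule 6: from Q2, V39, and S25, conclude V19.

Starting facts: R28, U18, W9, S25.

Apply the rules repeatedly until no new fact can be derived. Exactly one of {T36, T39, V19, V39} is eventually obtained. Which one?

From S25 and R28, Rule 3 gives Q2.
Q2 holds, so S23 follows (Rule 4).
From S23, Rule 2 gives T39.
V19 would need Q2, V39, and S25 (Rule 6), but V39 is never established. T36 would need V19 (Rule 1), but V19 is never established. V39 would need T36 and R28 (Rule 5), but T36 is never established.

T39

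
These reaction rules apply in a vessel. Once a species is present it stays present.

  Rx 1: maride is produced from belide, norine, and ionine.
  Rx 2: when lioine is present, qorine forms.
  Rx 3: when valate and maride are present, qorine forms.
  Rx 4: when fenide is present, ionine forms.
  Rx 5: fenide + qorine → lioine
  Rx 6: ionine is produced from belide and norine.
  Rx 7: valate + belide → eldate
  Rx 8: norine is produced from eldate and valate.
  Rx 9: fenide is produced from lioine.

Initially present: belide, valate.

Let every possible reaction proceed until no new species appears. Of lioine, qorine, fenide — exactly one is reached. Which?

valate and belide present → eldate forms (Rx 7).
eldate and valate present → norine forms (Rx 8).
belide and norine present → ionine forms (Rx 6).
belide, norine, and ionine present → maride forms (Rx 1).
valate and maride present → qorine forms (Rx 3).
lioine would need fenide and qorine (Rx 5), but fenide never forms. fenide would need lioine (Rx 9), but lioine never forms.

qorine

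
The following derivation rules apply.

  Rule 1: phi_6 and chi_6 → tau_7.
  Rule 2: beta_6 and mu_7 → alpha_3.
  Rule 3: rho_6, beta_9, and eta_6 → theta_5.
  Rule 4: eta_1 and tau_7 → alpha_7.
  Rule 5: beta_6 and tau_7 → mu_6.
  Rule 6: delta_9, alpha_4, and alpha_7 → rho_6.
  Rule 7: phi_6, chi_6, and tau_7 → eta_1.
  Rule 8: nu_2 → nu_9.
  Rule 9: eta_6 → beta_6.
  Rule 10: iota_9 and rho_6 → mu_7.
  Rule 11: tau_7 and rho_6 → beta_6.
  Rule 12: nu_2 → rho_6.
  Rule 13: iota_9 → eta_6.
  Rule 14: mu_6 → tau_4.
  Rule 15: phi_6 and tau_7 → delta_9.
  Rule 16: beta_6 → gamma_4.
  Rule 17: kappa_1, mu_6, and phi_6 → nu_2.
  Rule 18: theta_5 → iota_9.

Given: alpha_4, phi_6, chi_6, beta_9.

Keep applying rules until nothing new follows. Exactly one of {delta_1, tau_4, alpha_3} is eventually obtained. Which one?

tau_4

phi_6 and chi_6 hold, so tau_7 follows (Rule 1).
phi_6, chi_6, and tau_7 hold, so eta_1 follows (Rule 7).
phi_6 and tau_7 hold, so delta_9 follows (Rule 15).
eta_1 and tau_7 hold, so alpha_7 follows (Rule 4).
From delta_9, alpha_4, and alpha_7, Rule 6 gives rho_6.
tau_7 and rho_6 hold, so beta_6 follows (Rule 11).
beta_6 and tau_7 hold, so mu_6 follows (Rule 5).
mu_6 holds, so tau_4 follows (Rule 14).
alpha_3 would need beta_6 and mu_7 (Rule 2), but mu_7 is never established. No rule produces delta_1, and it is not given.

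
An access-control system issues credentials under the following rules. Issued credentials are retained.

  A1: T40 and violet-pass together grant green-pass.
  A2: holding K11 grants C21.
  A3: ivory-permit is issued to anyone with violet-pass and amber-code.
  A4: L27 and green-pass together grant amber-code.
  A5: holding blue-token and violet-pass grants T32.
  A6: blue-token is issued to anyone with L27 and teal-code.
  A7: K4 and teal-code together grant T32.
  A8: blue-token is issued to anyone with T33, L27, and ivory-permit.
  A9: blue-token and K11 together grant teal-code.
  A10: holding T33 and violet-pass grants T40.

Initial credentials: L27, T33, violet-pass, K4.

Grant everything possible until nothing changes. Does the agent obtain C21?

No

C21 would need K11 (A2), but K11 is never granted.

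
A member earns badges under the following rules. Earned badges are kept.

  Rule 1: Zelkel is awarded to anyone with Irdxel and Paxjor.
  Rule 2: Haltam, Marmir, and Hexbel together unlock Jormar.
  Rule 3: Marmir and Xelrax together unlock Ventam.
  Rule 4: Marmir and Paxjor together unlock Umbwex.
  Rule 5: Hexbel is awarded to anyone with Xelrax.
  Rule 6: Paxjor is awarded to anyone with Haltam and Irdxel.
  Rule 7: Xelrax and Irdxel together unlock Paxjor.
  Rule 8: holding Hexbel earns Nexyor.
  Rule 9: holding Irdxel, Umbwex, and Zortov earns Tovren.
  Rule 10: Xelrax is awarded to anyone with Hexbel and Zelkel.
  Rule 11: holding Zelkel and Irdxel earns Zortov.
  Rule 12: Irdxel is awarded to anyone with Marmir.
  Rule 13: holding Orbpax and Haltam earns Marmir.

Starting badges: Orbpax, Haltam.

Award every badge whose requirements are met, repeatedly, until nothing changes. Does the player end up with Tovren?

With Orbpax and Haltam, Marmir is earned (Rule 13).
With Marmir, Irdxel is earned (Rule 12).
With Haltam and Irdxel, Paxjor is earned (Rule 6).
With Irdxel and Paxjor, Zelkel is earned (Rule 1).
With Marmir and Paxjor, Umbwex is earned (Rule 4).
With Zelkel and Irdxel, Zortov is earned (Rule 11).
With Irdxel, Umbwex, and Zortov, Tovren is earned (Rule 9).

Yes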